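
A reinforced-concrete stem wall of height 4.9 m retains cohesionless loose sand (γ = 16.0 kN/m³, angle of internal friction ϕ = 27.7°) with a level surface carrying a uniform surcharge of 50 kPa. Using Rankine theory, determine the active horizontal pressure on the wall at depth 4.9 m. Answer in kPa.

46.9 kPa

K_a = (1 − sin φ)/(1 + sin φ) = 0.3653.
σ_v = γz + q = 16.0 × 4.9 + 50 = 128.4 kPa.
σ_h = K_a σ_v = 0.3653 × 128.4 = 46.91 kPa.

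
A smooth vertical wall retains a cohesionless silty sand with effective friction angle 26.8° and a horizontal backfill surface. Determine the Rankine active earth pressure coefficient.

0.378

K_a = (1 − sin φ)/(1 + sin φ) = (1 − sin 26.8°)/(1 + sin 26.8°) = 0.3785.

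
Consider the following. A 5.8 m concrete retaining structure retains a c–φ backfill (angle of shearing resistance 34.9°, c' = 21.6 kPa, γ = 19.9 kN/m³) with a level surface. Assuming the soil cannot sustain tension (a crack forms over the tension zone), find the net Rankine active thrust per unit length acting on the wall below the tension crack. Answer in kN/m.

7.27 kN/m

K_a = 0.2721; √K_a = 0.5217.
Tension-crack depth z_c = 2c/(γ√K_a) = 2×21.6/(19.9×0.5217) = 4.161 m.
σ_a at base = K_a γ H − 2c√K_a = 0.2721×19.9×5.8 − 2×21.6×0.5217 = 8.875 kPa.
P_a = ½ × 8.875 × (H − z_c) = 0.5×8.875×1.639 = 7.271 kN/m.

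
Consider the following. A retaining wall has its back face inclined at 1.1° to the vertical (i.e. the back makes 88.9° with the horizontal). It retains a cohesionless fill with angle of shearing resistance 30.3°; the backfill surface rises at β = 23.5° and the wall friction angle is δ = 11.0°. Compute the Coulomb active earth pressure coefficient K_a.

K_a = sin²(α+φ) / [sin²α · sin(α−δ) · (1 + √{sin(φ+δ)sin(φ−β) / (sin(α−δ)sin(α+β))})²].
With α = 88.9°, φ = 30.3°, δ = 11.0°, β = 23.5°: K_a = 0.4656.

0.466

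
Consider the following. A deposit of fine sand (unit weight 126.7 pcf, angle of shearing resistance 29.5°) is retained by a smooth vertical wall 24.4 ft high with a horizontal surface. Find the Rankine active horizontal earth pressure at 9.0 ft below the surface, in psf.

388 psf

K_a = (1 − sin φ)/(1 + sin φ) = 0.3401.
σ_h = K_a γ z = 0.3401 × 126.7 × 9.0 = 387.8 psf.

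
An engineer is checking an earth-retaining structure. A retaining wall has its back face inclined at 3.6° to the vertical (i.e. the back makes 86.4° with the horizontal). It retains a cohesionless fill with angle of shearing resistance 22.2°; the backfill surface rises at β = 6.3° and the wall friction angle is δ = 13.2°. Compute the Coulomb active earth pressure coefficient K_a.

0.476

K_a = sin²(α+φ) / [sin²α · sin(α−δ) · (1 + √{sin(φ+δ)sin(φ−β) / (sin(α−δ)sin(α+β))})²].
With α = 86.4°, φ = 22.2°, δ = 13.2°, β = 6.3°: K_a = 0.4756.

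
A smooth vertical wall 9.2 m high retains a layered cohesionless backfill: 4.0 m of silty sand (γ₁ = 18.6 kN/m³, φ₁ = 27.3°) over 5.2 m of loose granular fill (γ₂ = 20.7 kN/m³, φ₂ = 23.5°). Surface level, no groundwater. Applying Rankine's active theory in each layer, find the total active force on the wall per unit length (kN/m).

342 kN/m

K_a1 = tan²(45°−27.3°/2) = 0.3711; K_a2 = tan²(45°−23.5°/2) = 0.4298.
Layer 1: σ at base = K_a1 γ₁ h₁ = 27.61 kPa; P₁ = ½×27.61×4.0 = 55.22.
Layer 2: σ_v at top = γ₁h₁ = 74.40; σ_h top = K_a2×74.40 = 31.98; σ_h base = K_a2×(74.40+20.7×5.2) = 78.25.
P₂ = ½(31.98+78.25)×5.2 = 286.6. Total P_a = 55.22+286.6 = 341.8 kN/m.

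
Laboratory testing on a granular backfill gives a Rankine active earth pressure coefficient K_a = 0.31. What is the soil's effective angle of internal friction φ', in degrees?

31.8°

K_a = tan²(45° − φ/2) ⇒ 45° − φ/2 = arctan(√0.31) = 29.11°.
φ = 2(45° − 29.11°) = 31.78°.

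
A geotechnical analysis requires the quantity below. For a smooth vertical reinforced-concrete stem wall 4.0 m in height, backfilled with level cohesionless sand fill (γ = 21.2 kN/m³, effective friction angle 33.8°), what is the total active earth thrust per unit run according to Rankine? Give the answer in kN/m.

K_a = tan²(45° − φ/2) = 0.2851.
P_a = ½ K_a γ H² = 0.5 × 0.2851 × 21.2 × 4.0² = 48.35 kN/m.

48.4 kN/m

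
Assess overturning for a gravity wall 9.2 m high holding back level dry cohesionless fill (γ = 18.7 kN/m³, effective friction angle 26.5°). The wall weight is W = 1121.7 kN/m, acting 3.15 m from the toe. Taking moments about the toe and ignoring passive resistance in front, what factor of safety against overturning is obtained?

3.80

K_a = tan²(45° − 26.5°/2) = 0.3829.
P_a = ½K_aγH² = 0.5×0.3829×18.7×9.2² = 303.0 kN/m, acting at H/3 = 3.067 m above the base.
Overturning moment M_o = P_a × H/3 = 303.0 × 3.067 = 929.4.
Resisting moment M_r = W × 3.15 = 1121.7 × 3.15 = 3533.
FS_overturning = M_r/M_o = 3533/929.4 = 3.802.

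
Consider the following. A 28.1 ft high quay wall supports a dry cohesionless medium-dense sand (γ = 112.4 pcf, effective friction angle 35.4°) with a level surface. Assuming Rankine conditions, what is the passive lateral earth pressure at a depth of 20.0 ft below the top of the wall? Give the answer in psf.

K_p = (1 + sin φ)/(1 − sin φ) = 3.754.
σ_h = K_p γ z = 3.754 × 112.4 × 20.0 = 8438 psf.

8440 psf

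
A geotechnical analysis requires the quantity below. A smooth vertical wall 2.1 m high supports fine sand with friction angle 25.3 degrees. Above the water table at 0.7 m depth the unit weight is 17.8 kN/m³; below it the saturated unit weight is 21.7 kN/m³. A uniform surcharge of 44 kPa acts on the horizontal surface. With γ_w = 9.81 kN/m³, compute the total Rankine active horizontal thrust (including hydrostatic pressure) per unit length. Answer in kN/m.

K_a = tan²(45° − φ/2) = 0.4012.
γ' = 21.7 − 9.81 = 11.89 kN/m³. h₂ = H − d_w = 1.4 m.
σ'_h: at surface K_a·q = 17.65; at WT K_a(q+γd_w) = 22.65; at base K_a(q+γd_w+γ'h₂) = 29.33 kPa.
P₁ = ½(17.65+22.65)×0.7 = 14.11; P₂ = ½(22.65+29.33)×1.4 = 36.39; P_w = ½γ_w h₂² = 9.614.
Total = 14.11+36.39+9.614 = 60.11 kN/m.

60.1 kN/m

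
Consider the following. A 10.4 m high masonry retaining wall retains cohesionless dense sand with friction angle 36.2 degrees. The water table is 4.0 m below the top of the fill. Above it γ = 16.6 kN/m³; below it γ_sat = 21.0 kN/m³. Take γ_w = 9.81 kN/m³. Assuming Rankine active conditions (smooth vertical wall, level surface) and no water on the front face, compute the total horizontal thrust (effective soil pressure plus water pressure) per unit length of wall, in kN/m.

K_a = tan²(45° − φ/2) = 0.2574.
γ' = 21.0 − 9.81 = 11.19 kN/m³. Depth below WT = 6.4 m.
σ'_h at WT = K_a γ d_w = 17.09 kPa; at base = 17.09 + K_a γ' × 6.4 = 35.52 kPa.
P₁ (0–4.0 m) = ½×17.09×4.0 = 34.18. P₂ (4.0–10.4 m) = ½(17.09+35.52)×6.4 = 168.4.
P_w = ½ γ_w h₂² = 0.5×9.81×6.4² = 200.9. Total = 34.18+168.4+200.9 = 403.5 kN/m.

403 kN/m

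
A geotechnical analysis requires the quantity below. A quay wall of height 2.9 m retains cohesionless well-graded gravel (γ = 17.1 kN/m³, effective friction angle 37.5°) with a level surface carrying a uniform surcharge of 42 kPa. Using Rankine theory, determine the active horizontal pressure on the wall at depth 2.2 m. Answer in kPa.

19.4 kPa

K_a = (1 − sin φ)/(1 + sin φ) = 0.2432.
σ_v = γz + q = 17.1 × 2.2 + 42 = 79.62 kPa.
σ_h = K_a σ_v = 0.2432 × 79.62 = 19.36 kPa.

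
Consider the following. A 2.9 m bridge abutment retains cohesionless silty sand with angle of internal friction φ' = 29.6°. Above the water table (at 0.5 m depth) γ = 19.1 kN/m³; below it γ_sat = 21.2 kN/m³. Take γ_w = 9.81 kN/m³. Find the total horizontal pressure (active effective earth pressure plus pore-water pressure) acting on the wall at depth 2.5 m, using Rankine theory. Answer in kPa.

K_a = (1 − sin φ)/(1 + sin φ) = 0.3387.
γ' = 21.2 − 9.81 = 11.39 kN/m³.
Effective vertical stress at 2.5 m: σ'_v = 19.1×0.5 + 11.39×2.00 = 32.33 kPa.
σ'_h = K_a σ'_v = 0.3387 × 32.33 = 10.95 kPa; u = γ_w × 2.00 = 19.62 kPa.
Total σ_h = 10.95 + 19.62 = 30.57 kPa.

30.6 kPa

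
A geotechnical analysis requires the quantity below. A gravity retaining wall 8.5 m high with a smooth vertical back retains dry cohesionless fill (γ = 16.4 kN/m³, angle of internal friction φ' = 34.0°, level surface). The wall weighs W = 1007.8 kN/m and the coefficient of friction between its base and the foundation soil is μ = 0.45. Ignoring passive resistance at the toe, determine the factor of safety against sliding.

K_a = tan²(45° − 34.0°/2) = 0.2827.
P_a = ½K_aγH² = 0.5×0.2827×16.4×8.5² = 167.5 kN/m, acting at H/3 = 2.833 m above the base.
FS_sliding = μW / P_a = 0.45×1007.8 / 167.5 = 2.708.

2.71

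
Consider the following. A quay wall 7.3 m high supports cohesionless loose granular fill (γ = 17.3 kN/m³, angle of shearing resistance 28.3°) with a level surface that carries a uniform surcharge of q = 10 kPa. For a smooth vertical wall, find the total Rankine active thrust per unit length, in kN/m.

191 kN/m

K_a = tan²(45° − φ/2) = 0.3568.
Soil triangle: ½ K_a γ H² = 0.5×0.3568×17.3×7.3² = 164.5 kN/m.
Surcharge rectangle: K_a q H = 0.3568×10×7.3 = 26.04 kN/m.
Total = 164.5 + 26.04 = 190.5 kN/m.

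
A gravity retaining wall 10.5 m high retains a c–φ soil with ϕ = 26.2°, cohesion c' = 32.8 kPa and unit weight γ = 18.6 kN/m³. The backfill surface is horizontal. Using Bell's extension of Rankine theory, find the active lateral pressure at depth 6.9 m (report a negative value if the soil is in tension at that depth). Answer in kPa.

8.89 kPa

K_a = (1 − sin φ)/(1 + sin φ) = 0.3874.
σ_a = K_a γ z − 2c√K_a = 0.3874×18.6×6.9 − 2×32.8×0.6224 = 8.891 kPa.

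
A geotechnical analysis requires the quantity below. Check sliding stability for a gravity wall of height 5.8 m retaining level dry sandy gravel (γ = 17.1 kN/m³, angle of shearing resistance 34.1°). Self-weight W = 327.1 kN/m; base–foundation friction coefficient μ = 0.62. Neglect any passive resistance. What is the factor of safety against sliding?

2.50

K_a = tan²(45° − 34.1°/2) = 0.2815.
P_a = ½K_aγH² = 0.5×0.2815×17.1×5.8² = 80.97 kN/m, acting at H/3 = 1.933 m above the base.
FS_sliding = μW / P_a = 0.62×327.1 / 80.97 = 2.505.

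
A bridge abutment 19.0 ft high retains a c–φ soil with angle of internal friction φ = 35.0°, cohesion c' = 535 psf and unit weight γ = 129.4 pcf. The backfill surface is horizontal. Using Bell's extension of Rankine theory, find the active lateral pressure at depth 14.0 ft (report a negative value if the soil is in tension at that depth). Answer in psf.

K_a = (1 − sin φ)/(1 + sin φ) = 0.2710.
σ_a = K_a γ z − 2c√K_a = 0.2710×129.4×14.0 − 2×535×0.5206 = -66.08 psf.

-66.1 psf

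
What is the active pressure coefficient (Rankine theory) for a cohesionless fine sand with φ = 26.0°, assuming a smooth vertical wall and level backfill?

K_a = (1 − sin φ)/(1 + sin φ) = (1 − sin 26.0°)/(1 + sin 26.0°) = 0.3905.

0.390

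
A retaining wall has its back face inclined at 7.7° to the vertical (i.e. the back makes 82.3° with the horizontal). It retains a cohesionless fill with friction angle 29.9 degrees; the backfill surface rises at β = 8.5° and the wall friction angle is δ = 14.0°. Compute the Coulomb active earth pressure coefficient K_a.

0.406

K_a = sin²(α+φ) / [sin²α · sin(α−δ) · (1 + √{sin(φ+δ)sin(φ−β) / (sin(α−δ)sin(α+β))})²].
With α = 82.3°, φ = 29.9°, δ = 14.0°, β = 8.5°: K_a = 0.4056.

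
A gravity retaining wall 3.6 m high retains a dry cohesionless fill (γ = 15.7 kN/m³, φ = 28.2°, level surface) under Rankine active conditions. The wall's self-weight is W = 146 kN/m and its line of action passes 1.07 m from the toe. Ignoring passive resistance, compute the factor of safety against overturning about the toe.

3.57

K_a = tan²(45° − 28.2°/2) = 0.3582.
P_a = ½K_aγH² = 0.5×0.3582×15.7×3.6² = 36.44 kN/m, acting at H/3 = 1.200 m above the base.
Overturning moment M_o = P_a × H/3 = 36.44 × 1.200 = 43.73.
Resisting moment M_r = W × 1.07 = 146 × 1.07 = 156.2.
FS_overturning = M_r/M_o = 156.2/43.73 = 3.572.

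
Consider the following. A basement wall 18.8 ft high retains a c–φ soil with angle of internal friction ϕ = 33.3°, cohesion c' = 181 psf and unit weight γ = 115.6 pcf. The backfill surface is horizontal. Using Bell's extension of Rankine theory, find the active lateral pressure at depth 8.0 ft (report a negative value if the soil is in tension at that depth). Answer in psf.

K_a = (1 − sin φ)/(1 + sin φ) = 0.2911.
σ_a = K_a γ z − 2c√K_a = 0.2911×115.6×8.0 − 2×181×0.5396 = 73.92 psf.

73.9 psf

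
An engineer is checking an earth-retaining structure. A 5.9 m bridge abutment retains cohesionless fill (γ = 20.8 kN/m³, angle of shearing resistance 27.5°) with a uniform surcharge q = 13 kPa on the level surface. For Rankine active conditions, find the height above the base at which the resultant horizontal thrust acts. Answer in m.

K_a = 0.3682.
Triangular part P₁ = ½K_aγH² = 133.3 at H/3 = 1.967 m; rectangular part P₂ = K_a q H = 28.24 at H/2 = 2.950 m.
ȳ = (P₁·1.967 + P₂·2.950)/(P₁+P₂) = 2.139 m.

2.14 m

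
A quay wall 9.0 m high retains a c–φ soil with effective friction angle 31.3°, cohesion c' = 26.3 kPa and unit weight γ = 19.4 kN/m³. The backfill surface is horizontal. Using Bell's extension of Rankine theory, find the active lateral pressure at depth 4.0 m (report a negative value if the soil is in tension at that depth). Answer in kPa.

-5.04 kPa

K_a = (1 − sin φ)/(1 + sin φ) = 0.3162.
σ_a = K_a γ z − 2c√K_a = 0.3162×19.4×4.0 − 2×26.3×0.5623 = -5.041 kPa.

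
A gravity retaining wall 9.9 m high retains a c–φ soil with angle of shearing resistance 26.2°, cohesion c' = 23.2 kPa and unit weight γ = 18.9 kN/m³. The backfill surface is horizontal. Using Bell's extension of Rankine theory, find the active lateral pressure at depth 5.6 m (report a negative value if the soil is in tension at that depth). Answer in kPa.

12.1 kPa

K_a = (1 − sin φ)/(1 + sin φ) = 0.3874.
σ_a = K_a γ z − 2c√K_a = 0.3874×18.9×5.6 − 2×23.2×0.6224 = 12.12 kPa.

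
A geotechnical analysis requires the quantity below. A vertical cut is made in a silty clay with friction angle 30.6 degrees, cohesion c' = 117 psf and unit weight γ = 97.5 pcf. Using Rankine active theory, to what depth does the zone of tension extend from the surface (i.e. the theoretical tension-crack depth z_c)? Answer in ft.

K_a = tan²(45° − 30.6°/2) = 0.3253; √K_a = 0.5704.
The active pressure is zero where K_a γ z = 2c√K_a, so z_c = 2c/(γ√K_a) = 2×117/(97.5×0.5704) = 4.208 ft.

4.21 ft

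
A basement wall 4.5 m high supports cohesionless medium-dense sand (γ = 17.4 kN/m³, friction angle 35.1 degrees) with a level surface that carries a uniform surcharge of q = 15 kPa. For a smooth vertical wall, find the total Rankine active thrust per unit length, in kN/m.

65.8 kN/m

K_a = tan²(45° − φ/2) = 0.2698.
Soil triangle: ½ K_a γ H² = 0.5×0.2698×17.4×4.5² = 47.54 kN/m.
Surcharge rectangle: K_a q H = 0.2698×15×4.5 = 18.21 kN/m.
Total = 47.54 + 18.21 = 65.75 kN/m.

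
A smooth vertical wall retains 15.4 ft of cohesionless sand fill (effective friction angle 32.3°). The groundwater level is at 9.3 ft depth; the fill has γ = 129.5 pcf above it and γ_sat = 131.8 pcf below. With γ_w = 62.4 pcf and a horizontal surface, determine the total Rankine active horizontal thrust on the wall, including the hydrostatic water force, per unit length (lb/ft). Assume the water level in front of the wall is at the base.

K_a = tan²(45° − φ/2) = 0.3035.
γ' = 131.8 − 62.4 = 69.40 pcf. Depth below WT = 6.1 ft.
σ'_h at WT = K_a γ d_w = 365.5 psf; at base = 365.5 + K_a γ' × 6.1 = 494.0 psf.
P₁ (0–9.3 ft) = ½×365.5×9.3 = 1700. P₂ (9.3–15.4 ft) = ½(365.5+494.0)×6.1 = 2621.
P_w = ½ γ_w h₂² = 0.5×62.4×6.1² = 1161. Total = 1700+2621+1161 = 5482 lb/ft.

5480 lb/ft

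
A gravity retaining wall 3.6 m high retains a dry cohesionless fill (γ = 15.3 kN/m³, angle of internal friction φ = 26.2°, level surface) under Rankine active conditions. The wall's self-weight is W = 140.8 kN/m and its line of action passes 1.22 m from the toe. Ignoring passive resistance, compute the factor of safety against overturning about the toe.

3.73

K_a = tan²(45° − 26.2°/2) = 0.3874.
P_a = ½K_aγH² = 0.5×0.3874×15.3×3.6² = 38.41 kN/m, acting at H/3 = 1.200 m above the base.
Overturning moment M_o = P_a × H/3 = 38.41 × 1.200 = 46.09.
Resisting moment M_r = W × 1.22 = 140.8 × 1.22 = 171.8.
FS_overturning = M_r/M_o = 171.8/46.09 = 3.727.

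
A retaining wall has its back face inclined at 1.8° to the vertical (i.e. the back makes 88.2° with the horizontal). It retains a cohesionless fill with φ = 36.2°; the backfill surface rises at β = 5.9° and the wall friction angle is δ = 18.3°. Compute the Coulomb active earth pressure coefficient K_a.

0.263

K_a = sin²(α+φ) / [sin²α · sin(α−δ) · (1 + √{sin(φ+δ)sin(φ−β) / (sin(α−δ)sin(α+β))})²].
With α = 88.2°, φ = 36.2°, δ = 18.3°, β = 5.9°: K_a = 0.2627.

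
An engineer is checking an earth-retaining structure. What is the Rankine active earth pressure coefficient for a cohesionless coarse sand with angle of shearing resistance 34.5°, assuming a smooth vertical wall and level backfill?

K_a = tan²(45° − φ/2) = tan²(27.75°) = 0.2768.

0.277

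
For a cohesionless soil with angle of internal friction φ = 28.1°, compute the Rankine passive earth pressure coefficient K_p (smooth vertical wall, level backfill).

K_p = (1 + sin φ)/(1 − sin φ) = tan²(45° + 28.1°/2) = 2.781.

2.78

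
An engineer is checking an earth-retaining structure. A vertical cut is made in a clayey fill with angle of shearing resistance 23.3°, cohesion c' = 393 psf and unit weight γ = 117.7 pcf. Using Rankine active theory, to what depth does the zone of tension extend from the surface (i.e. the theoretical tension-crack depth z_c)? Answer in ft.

10.1 ft

K_a = tan²(45° − 23.3°/2) = 0.4331; √K_a = 0.6581.
The active pressure is zero where K_a γ z = 2c√K_a, so z_c = 2c/(γ√K_a) = 2×393/(117.7×0.6581) = 10.15 ft.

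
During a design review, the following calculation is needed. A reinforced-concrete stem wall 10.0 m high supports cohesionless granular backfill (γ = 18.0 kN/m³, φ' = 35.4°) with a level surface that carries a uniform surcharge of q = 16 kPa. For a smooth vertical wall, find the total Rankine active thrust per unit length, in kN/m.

K_a = tan²(45° − φ/2) = 0.2664.
Soil triangle: ½ K_a γ H² = 0.5×0.2664×18.0×10.0² = 239.8 kN/m.
Surcharge rectangle: K_a q H = 0.2664×16×10.0 = 42.62 kN/m.
Total = 239.8 + 42.62 = 282.4 kN/m.

282 kN/m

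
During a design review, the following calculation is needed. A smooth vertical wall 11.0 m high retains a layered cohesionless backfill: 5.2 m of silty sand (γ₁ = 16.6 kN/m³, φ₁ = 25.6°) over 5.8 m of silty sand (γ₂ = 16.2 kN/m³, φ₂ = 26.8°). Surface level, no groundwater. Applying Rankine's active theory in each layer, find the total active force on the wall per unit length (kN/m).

K_a1 = tan²(45°−25.6°/2) = 0.3966; K_a2 = tan²(45°−26.8°/2) = 0.3785.
Layer 1: σ at base = K_a1 γ₁ h₁ = 34.23 kPa; P₁ = ½×34.23×5.2 = 89.00.
Layer 2: σ_v at top = γ₁h₁ = 86.32; σ_h top = K_a2×86.32 = 32.67; σ_h base = K_a2×(86.32+16.2×5.8) = 68.23.
P₂ = ½(32.67+68.23)×5.8 = 292.6. Total P_a = 89.00+292.6 = 381.6 kN/m.

382 kN/m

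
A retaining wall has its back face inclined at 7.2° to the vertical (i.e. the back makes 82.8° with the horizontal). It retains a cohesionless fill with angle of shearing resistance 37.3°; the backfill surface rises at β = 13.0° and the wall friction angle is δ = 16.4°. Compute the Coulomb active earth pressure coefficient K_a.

0.323

K_a = sin²(α+φ) / [sin²α · sin(α−δ) · (1 + √{sin(φ+δ)sin(φ−β) / (sin(α−δ)sin(α+β))})²].
With α = 82.8°, φ = 37.3°, δ = 16.4°, β = 13.0°: K_a = 0.3229.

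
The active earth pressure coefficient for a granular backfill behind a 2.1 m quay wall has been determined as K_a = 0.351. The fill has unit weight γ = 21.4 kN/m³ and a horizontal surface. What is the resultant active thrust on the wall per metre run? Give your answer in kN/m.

16.6 kN/m

P = ½ K_a γ H² = 0.5 × 0.351 × 21.4 × 2.1² = 16.56 kN/m.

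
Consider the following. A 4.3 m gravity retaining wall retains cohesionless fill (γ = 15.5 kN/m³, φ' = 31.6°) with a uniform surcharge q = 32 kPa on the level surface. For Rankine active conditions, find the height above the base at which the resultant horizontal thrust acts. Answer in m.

K_a = 0.3123.
Triangular part P₁ = ½K_aγH² = 44.76 at H/3 = 1.433 m; rectangular part P₂ = K_a q H = 42.98 at H/2 = 2.150 m.
ȳ = (P₁·1.433 + P₂·2.150)/(P₁+P₂) = 1.784 m.

1.78 m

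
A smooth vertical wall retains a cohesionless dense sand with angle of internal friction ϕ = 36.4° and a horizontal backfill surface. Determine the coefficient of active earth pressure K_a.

K_a = tan²(45° − φ/2) = tan²(26.80°) = 0.2552.

0.255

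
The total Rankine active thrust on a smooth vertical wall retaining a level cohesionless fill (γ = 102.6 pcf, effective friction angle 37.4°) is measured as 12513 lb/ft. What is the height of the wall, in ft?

31.6 ft

K_a = 0.2443. P_a = ½ K_a γ H² ⇒ H = √(2P_a/(K_a γ)).
H = √(2×12513/(0.2443×102.6)) = 31.60 ft.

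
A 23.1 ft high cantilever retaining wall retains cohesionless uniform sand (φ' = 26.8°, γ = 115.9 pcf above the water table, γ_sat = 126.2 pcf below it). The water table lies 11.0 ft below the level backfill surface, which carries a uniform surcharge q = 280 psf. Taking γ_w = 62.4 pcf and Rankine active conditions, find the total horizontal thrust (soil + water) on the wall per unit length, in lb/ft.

K_a = tan²(45° − φ/2) = 0.3785.
γ' = 126.2 − 62.4 = 63.80 pcf. h₂ = H − d_w = 12.1 ft.
σ'_h: at surface K_a·q = 106.0; at WT K_a(q+γd_w) = 588.5; at base K_a(q+γd_w+γ'h₂) = 880.7 psf.
P₁ = ½(106.0+588.5)×11.0 = 3820; P₂ = ½(588.5+880.7)×12.1 = 8888; P_w = ½γ_w h₂² = 4568.
Total = 3820+8888+4568 = 17280 lb/ft.

17300 lb/ft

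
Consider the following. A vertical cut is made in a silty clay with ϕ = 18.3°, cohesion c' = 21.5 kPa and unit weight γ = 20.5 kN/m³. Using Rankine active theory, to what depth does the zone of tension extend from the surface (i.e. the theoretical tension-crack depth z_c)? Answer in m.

2.90 m

K_a = tan²(45° − 18.3°/2) = 0.5221; √K_a = 0.7226.
The active pressure is zero where K_a γ z = 2c√K_a, so z_c = 2c/(γ√K_a) = 2×21.5/(20.5×0.7226) = 2.903 m.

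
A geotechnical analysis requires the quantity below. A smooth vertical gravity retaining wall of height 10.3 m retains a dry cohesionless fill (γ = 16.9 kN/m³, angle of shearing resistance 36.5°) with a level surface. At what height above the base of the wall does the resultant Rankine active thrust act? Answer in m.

K_a = 0.2541.
The pressure distribution is triangular, so the resultant acts at H/3 above the base = 10.3/3 = 3.433 m.

3.43 m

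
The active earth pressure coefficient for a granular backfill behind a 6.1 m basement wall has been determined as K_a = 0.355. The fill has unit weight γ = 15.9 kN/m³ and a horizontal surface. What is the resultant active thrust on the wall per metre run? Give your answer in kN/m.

P = ½ K_a γ H² = 0.5 × 0.355 × 15.9 × 6.1² = 105.0 kN/m.

105 kN/m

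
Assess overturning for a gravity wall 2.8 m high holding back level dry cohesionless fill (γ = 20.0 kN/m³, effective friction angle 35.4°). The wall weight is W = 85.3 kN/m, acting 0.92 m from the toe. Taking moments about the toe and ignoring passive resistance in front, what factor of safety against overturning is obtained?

4.03

K_a = tan²(45° − 35.4°/2) = 0.2664.
P_a = ½K_aγH² = 0.5×0.2664×20.0×2.8² = 20.89 kN/m, acting at H/3 = 0.9333 m above the base.
Overturning moment M_o = P_a × H/3 = 20.89 × 0.9333 = 19.49.
Resisting moment M_r = W × 0.92 = 85.3 × 0.92 = 78.48.
FS_overturning = M_r/M_o = 78.48/19.49 = 4.026.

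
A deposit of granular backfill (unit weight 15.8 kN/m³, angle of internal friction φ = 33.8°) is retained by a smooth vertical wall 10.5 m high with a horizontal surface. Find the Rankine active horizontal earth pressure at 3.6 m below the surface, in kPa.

16.2 kPa

K_a = (1 − sin φ)/(1 + sin φ) = 0.2851.
σ_h = K_a γ z = 0.2851 × 15.8 × 3.6 = 16.22 kPa.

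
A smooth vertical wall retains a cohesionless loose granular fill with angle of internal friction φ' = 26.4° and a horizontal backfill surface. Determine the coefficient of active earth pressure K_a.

0.384

K_a = (1 − sin φ)/(1 + sin φ) = (1 − sin 26.4°)/(1 + sin 26.4°) = 0.3844.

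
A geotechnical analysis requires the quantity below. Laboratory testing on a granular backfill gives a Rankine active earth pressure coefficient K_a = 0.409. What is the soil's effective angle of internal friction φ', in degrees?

24.8°

K_a = tan²(45° − φ/2) ⇒ 45° − φ/2 = arctan(√0.409) = 32.60°.
φ = 2(45° − 32.60°) = 24.80°.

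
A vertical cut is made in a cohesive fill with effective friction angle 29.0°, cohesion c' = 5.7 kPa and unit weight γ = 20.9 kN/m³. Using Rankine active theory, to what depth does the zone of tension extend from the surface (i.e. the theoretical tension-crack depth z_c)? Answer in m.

0.926 m

K_a = tan²(45° − 29.0°/2) = 0.3470; √K_a = 0.5890.
The active pressure is zero where K_a γ z = 2c√K_a, so z_c = 2c/(γ√K_a) = 2×5.7/(20.9×0.5890) = 0.9260 m.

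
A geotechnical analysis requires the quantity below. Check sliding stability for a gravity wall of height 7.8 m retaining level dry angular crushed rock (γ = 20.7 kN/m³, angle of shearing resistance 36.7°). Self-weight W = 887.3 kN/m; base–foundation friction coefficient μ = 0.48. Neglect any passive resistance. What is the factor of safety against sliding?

K_a = tan²(45° − 36.7°/2) = 0.2519.
P_a = ½K_aγH² = 0.5×0.2519×20.7×7.8² = 158.6 kN/m, acting at H/3 = 2.600 m above the base.
FS_sliding = μW / P_a = 0.48×887.3 / 158.6 = 2.686.

2.69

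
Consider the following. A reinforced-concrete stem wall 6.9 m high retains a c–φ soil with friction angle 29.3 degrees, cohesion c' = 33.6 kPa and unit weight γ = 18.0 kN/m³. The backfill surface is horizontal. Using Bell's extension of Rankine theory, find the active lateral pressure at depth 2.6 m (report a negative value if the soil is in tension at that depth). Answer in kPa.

K_a = (1 − sin φ)/(1 + sin φ) = 0.3428.
σ_a = K_a γ z − 2c√K_a = 0.3428×18.0×2.6 − 2×33.6×0.5855 = -23.30 kPa.

-23.3 kPa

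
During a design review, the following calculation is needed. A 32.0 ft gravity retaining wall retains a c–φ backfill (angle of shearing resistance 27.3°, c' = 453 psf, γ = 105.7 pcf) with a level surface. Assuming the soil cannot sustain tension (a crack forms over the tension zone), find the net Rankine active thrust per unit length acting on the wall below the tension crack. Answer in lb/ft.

K_a = 0.3711; √K_a = 0.6092.
Tension-crack depth z_c = 2c/(γ√K_a) = 2×453/(105.7×0.6092) = 14.07 ft.
σ_a at base = K_a γ H − 2c√K_a = 0.3711×105.7×32.0 − 2×453×0.6092 = 703.4 psf.
P_a = ½ × 703.4 × (H − z_c) = 0.5×703.4×17.93 = 6306 lb/ft.

6310 lb/ft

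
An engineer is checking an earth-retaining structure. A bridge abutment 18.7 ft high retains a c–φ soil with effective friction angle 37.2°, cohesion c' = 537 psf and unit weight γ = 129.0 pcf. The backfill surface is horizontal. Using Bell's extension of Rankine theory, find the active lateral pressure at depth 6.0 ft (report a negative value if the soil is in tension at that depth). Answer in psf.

K_a = (1 − sin φ)/(1 + sin φ) = 0.2464.
σ_a = K_a γ z − 2c√K_a = 0.2464×129.0×6.0 − 2×537×0.4964 = -342.4 psf.

-342 psf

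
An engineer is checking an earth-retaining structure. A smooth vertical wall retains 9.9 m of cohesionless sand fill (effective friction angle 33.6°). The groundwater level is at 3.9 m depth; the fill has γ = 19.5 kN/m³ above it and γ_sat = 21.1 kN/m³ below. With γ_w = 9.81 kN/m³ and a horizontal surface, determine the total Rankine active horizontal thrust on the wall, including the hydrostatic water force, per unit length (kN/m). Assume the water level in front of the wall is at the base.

409 kN/m

K_a = tan²(45° − φ/2) = 0.2875.
γ' = 21.1 − 9.81 = 11.29 kN/m³. Depth below WT = 6.0 m.
σ'_h at WT = K_a γ d_w = 21.86 kPa; at base = 21.86 + K_a γ' × 6.0 = 41.34 kPa.
P₁ (0–3.9 m) = ½×21.86×3.9 = 42.64. P₂ (3.9–9.9 m) = ½(21.86+41.34)×6.0 = 189.6.
P_w = ½ γ_w h₂² = 0.5×9.81×6.0² = 176.6. Total = 42.64+189.6+176.6 = 408.8 kN/m.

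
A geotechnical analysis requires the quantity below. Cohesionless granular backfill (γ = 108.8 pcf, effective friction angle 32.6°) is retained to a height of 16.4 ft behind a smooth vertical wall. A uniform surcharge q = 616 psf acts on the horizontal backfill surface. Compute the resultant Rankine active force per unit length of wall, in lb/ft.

K_a = tan²(45° − φ/2) = 0.2997.
Soil triangle: ½ K_a γ H² = 0.5×0.2997×108.8×16.4² = 4386 lb/ft.
Surcharge rectangle: K_a q H = 0.2997×616×16.4 = 3028 lb/ft.
Total = 4386 + 3028 = 7414 lb/ft.

7410 lb/ft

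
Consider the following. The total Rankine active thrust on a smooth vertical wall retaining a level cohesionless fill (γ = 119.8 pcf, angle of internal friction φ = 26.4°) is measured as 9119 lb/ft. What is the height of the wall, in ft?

K_a = 0.3844. P_a = ½ K_a γ H² ⇒ H = √(2P_a/(K_a γ)).
H = √(2×9119/(0.3844×119.8)) = 19.90 ft.

19.9 ft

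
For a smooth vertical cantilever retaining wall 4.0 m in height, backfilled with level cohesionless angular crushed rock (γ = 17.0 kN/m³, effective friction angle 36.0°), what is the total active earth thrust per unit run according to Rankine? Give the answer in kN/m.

35.3 kN/m

K_a = tan²(45° − φ/2) = 0.2596.
P_a = ½ K_a γ H² = 0.5 × 0.2596 × 17.0 × 4.0² = 35.31 kN/m.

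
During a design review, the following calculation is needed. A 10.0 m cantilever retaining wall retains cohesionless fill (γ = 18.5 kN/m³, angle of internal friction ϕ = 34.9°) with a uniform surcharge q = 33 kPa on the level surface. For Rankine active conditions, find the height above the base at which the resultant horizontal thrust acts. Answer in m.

3.77 m

K_a = 0.2721.
Triangular part P₁ = ½K_aγH² = 251.7 at H/3 = 3.333 m; rectangular part P₂ = K_a q H = 89.81 at H/2 = 5.000 m.
ȳ = (P₁·3.333 + P₂·5.000)/(P₁+P₂) = 3.772 m.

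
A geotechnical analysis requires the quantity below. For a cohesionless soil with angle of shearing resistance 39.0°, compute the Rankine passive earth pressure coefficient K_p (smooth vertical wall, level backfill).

4.40

K_p = (1 + sin φ)/(1 − sin φ) = tan²(45° + 39.0°/2) = 4.395.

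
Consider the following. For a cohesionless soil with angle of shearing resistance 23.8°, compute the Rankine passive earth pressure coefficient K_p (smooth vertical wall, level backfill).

2.35

K_p = (1 + sin φ)/(1 − sin φ) = tan²(45° + 23.8°/2) = 2.353.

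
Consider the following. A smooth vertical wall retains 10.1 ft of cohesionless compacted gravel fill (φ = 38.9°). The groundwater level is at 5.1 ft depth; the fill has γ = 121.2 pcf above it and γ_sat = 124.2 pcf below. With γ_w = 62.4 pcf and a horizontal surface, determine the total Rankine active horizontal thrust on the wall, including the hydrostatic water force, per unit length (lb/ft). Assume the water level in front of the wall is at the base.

2020 lb/ft

K_a = tan²(45° − φ/2) = 0.2285.
γ' = 124.2 − 62.4 = 61.80 pcf. Depth below WT = 5.0 ft.
σ'_h at WT = K_a γ d_w = 141.3 psf; at base = 141.3 + K_a γ' × 5.0 = 211.9 psf.
P₁ (0–5.1 ft) = ½×141.3×5.1 = 360.2. P₂ (5.1–10.1 ft) = ½(141.3+211.9)×5.0 = 882.8.
P_w = ½ γ_w h₂² = 0.5×62.4×5.0² = 780.0. Total = 360.2+882.8+780.0 = 2023 lb/ft.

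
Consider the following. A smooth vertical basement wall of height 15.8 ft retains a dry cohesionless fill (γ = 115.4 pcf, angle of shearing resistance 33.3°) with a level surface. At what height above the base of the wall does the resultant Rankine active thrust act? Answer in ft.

5.27 ft

K_a = 0.2911.
The pressure distribution is triangular, so the resultant acts at H/3 above the base = 15.8/3 = 5.267 ft.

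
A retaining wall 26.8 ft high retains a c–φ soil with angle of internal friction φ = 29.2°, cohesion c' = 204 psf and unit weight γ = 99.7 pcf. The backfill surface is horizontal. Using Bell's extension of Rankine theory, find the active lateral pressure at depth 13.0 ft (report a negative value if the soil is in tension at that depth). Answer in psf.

K_a = (1 − sin φ)/(1 + sin φ) = 0.3442.
σ_a = K_a γ z − 2c√K_a = 0.3442×99.7×13.0 − 2×204×0.5867 = 206.8 psf.

207 psf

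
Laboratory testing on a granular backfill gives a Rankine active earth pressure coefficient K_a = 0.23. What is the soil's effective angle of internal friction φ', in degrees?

38.8°

K_a = tan²(45° − φ/2) ⇒ 45° − φ/2 = arctan(√0.23) = 25.62°.
φ = 2(45° − 25.62°) = 38.76°.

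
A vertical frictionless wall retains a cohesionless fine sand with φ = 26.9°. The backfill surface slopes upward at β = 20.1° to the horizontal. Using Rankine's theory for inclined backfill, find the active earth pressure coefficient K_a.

K_a = cos β · (cos β − √(cos²β − cos²φ)) / (cos β + √(cos²β − cos²φ)).
cos β = 0.9391, cos φ = 0.8918, √(cos²β − cos²φ) = 0.2943.
K_a = 0.9391 × (0.9391 − 0.2943)/(0.9391 + 0.2943) = 0.4910.

0.491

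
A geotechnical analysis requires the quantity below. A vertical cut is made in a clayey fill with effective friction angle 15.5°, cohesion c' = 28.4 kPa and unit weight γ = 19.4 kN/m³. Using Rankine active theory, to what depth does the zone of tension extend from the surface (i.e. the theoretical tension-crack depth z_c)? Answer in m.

3.85 m

K_a = tan²(45° − 15.5°/2) = 0.5782; √K_a = 0.7604.
The active pressure is zero where K_a γ z = 2c√K_a, so z_c = 2c/(γ√K_a) = 2×28.4/(19.4×0.7604) = 3.850 m.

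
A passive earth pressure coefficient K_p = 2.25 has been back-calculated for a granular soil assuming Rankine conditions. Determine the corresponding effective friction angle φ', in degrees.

22.6°

K_p = (1+sin φ)/(1−sin φ) ⇒ sin φ = (K_p − 1)/(K_p + 1) = 0.3846.
φ = arcsin(0.3846) = 22.62°.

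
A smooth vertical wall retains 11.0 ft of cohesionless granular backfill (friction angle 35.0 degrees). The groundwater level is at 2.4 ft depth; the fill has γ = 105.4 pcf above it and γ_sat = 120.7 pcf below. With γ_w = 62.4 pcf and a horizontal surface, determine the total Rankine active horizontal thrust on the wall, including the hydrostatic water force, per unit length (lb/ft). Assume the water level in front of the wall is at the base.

K_a = tan²(45° − φ/2) = 0.2710.
γ' = 120.7 − 62.4 = 58.30 pcf. Depth below WT = 8.6 ft.
σ'_h at WT = K_a γ d_w = 68.55 psf; at base = 68.55 + K_a γ' × 8.6 = 204.4 psf.
P₁ (0–2.4 ft) = ½×68.55×2.4 = 82.26. P₂ (2.4–11.0 ft) = ½(68.55+204.4)×8.6 = 1174.
P_w = ½ γ_w h₂² = 0.5×62.4×8.6² = 2308. Total = 82.26+1174+2308 = 3564 lb/ft.

3560 lb/ft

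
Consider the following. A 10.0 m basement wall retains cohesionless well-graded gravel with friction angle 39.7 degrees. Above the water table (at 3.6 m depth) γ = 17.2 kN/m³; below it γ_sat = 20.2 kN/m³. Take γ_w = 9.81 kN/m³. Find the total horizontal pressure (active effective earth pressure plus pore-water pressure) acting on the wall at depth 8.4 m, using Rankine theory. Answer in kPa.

K_a = (1 − sin φ)/(1 + sin φ) = 0.2204.
γ' = 20.2 − 9.81 = 10.39 kN/m³.
Effective vertical stress at 8.4 m: σ'_v = 17.2×3.6 + 10.39×4.80 = 111.8 kPa.
σ'_h = K_a σ'_v = 0.2204 × 111.8 = 24.64 kPa; u = γ_w × 4.80 = 47.09 kPa.
Total σ_h = 24.64 + 47.09 = 71.73 kPa.

71.7 kPa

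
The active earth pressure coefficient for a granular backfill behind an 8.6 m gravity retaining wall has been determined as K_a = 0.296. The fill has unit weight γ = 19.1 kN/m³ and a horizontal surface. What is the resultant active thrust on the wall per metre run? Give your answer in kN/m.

P = ½ K_a γ H² = 0.5 × 0.296 × 19.1 × 8.6² = 209.1 kN/m.

209 kN/m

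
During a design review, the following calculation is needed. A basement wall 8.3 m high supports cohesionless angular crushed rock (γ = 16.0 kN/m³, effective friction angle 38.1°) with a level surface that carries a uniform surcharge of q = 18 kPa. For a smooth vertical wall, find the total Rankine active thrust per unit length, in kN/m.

K_a = tan²(45° − φ/2) = 0.2368.
Soil triangle: ½ K_a γ H² = 0.5×0.2368×16.0×8.3² = 130.5 kN/m.
Surcharge rectangle: K_a q H = 0.2368×18×8.3 = 35.38 kN/m.
Total = 130.5 + 35.38 = 165.9 kN/m.

166 kN/m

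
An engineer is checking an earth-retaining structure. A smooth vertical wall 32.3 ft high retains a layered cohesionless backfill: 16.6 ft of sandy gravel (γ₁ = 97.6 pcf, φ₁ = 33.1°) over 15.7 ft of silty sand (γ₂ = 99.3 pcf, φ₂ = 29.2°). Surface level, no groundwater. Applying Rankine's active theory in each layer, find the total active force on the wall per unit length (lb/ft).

K_a1 = tan²(45°−33.1°/2) = 0.2936; K_a2 = tan²(45°−29.2°/2) = 0.3442.
Layer 1: σ at base = K_a1 γ₁ h₁ = 475.6 psf; P₁ = ½×475.6×16.6 = 3948.
Layer 2: σ_v at top = γ₁h₁ = 1620; σ_h top = K_a2×1620 = 557.7; σ_h base = K_a2×(1620+99.3×15.7) = 1094.
P₂ = ½(557.7+1094)×15.7 = 12970. Total P_a = 3948+12970 = 16920 lb/ft.

16900 lb/ft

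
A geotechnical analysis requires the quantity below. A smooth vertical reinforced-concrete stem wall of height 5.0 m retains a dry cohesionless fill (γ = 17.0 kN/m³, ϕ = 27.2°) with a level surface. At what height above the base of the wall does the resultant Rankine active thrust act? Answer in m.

K_a = 0.3726.
The pressure distribution is triangular, so the resultant acts at H/3 above the base = 5.0/3 = 1.667 m.

1.67 m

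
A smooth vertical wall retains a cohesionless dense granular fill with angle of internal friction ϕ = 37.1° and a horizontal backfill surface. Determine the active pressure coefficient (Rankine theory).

0.247

K_a = tan²(45° − φ/2) = tan²(26.45°) = 0.2475.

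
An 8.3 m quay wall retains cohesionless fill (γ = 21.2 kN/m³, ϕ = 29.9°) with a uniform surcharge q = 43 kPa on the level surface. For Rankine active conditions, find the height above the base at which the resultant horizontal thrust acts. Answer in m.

3.22 m

K_a = 0.3347.
Triangular part P₁ = ½K_aγH² = 244.4 at H/3 = 2.767 m; rectangular part P₂ = K_a q H = 119.4 at H/2 = 4.150 m.
ȳ = (P₁·2.767 + P₂·4.150)/(P₁+P₂) = 3.221 m.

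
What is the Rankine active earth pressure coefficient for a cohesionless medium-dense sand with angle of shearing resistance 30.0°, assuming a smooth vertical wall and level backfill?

0.333

K_a = tan²(45° − φ/2) = tan²(30.00°) = 0.3333.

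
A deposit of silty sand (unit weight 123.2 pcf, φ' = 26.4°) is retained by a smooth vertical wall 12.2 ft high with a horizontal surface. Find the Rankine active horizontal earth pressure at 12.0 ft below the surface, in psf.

K_a = (1 − sin φ)/(1 + sin φ) = 0.3844.
σ_h = K_a γ z = 0.3844 × 123.2 × 12.0 = 568.3 psf.

568 psf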